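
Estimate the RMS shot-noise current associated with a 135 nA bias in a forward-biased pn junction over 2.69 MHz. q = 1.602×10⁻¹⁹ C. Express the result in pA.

I_n = √(2qI·B)
2qI·B = 2 × 1.602×10⁻¹⁹ × 1.35×10⁻⁷ × 2.69×10⁶ = 1.16×10⁻¹⁹ A²
I_n = √(1.16×10⁻¹⁹) = 3.41×10⁻¹⁰ A = 341 pA

341 pA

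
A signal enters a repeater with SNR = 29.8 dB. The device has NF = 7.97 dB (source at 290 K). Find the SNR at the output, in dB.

21.83 dB

By definition F = SNR_in/SNR_out, so in dB: SNR_out = SNR_in − NF
SNR_out = 29.8 − 7.97 = 21.83 dB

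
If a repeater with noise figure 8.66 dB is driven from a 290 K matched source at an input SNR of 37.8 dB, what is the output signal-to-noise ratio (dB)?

29.14 dB

By definition F = SNR_in/SNR_out, so in dB: SNR_out = SNR_in − NF
SNR_out = 37.8 − 8.66 = 29.14 dB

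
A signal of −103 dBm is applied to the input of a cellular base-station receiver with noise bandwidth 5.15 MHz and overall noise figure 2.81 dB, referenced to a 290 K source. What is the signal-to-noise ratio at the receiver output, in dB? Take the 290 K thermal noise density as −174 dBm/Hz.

1.1 dB

Noise floor: N = −174 + 10 log₁₀(B) + NF
10 log₁₀(5.15×10⁶) = 67.12 dB
N = −174 + 67.12 + 2.81 = −104.07 dBm
SNR = P_sig − N = −103 − (−104.07) = 1.07 dB → 1.1 dB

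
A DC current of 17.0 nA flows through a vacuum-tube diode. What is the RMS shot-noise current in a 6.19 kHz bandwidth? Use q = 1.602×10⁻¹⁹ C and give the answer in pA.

I_n = √(2qI·B)
2qI·B = 2 × 1.602×10⁻¹⁹ × 1.70×10⁻⁸ × 6.19×10³ = 3.37×10⁻²³ A²
I_n = √(3.37×10⁻²³) = 5.81×10⁻¹² A = 5.81 pA

5.81 pA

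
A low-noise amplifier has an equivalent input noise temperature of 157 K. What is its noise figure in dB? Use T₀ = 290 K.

F = 1 + T_e/T₀ = 1 + 157/290 = 1.54138
NF = 10 log₁₀(1.54138) = 1.88 dB

1.88 dB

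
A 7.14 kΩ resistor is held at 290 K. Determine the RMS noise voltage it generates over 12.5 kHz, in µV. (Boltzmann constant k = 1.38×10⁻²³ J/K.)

1.20 µV

V_n = √(4kTRB)
4kTRB = 4 × 1.38×10⁻²³ × 290 × 7.14×10³ × 1.25×10⁴ = 1.43×10⁻¹² V²
V_n = √(1.43×10⁻¹²) = 1.20×10⁻⁶ V = 1.20 µV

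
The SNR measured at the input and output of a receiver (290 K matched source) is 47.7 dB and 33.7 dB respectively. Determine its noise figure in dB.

14.0 dB

NF (dB) = SNR_in(dB) − SNR_out(dB) when the source is at T₀
NF = 47.7 − 33.7 = 14.0 dB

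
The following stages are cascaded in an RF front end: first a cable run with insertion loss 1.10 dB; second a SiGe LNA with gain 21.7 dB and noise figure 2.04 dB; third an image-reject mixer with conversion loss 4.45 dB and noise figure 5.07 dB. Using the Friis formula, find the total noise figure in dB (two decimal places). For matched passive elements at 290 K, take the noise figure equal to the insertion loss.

3.18 dB

Convert to linear (a loss of L dB is a gain of −L dB): F_i = 10^(NF_i/10), G_i = 10^(G_i,dB/10)
  Stage 1: F_1 = 10^(1.10/10) = 1.288, G_1 = 10^(−1.10/10) = 0.7762
  Stage 2: F_2 = 10^(2.04/10) = 1.600, G_2 = 10^(21.7/10) = 147.9
  Stage 3: F_3 = 10^(5.07/10) = 3.214, G_3 = 10^(−4.45/10) = 0.3589
Friis cascade:
  F = 1.288 + (1.600 − 1)/0.7762 + (3.214 − 1)/114.8 = 2.080
NF = 10 log₁₀(2.080) = 3.18 dB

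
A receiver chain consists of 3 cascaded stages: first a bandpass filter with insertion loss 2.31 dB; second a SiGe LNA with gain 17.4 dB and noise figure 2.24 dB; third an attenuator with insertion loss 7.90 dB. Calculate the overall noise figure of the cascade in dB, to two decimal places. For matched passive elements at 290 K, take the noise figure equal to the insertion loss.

4.79 dB

Convert to linear (a loss of L dB is a gain of −L dB): F_i = 10^(NF_i/10), G_i = 10^(G_i,dB/10)
  Stage 1: F_1 = 10^(2.31/10) = 1.702, G_1 = 10^(−2.31/10) = 0.5875
  Stage 2: F_2 = 10^(2.24/10) = 1.675, G_2 = 10^(17.4/10) = 54.95
  Stage 3: F_3 = 10^(7.90/10) = 6.166, G_3 = 10^(−7.90/10) = 0.1622
Friis cascade:
  F = 1.702 + (1.675 − 1)/0.5875 + (6.166 − 1)/32.28 = 3.011
NF = 10 log₁₀(3.011) = 4.79 dB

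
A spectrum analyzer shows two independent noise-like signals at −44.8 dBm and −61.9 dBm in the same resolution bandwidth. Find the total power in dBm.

−44.7 dBm

Convert to linear, add, convert back:
P₁ = 3.31×10⁻⁸ W, P₂ = 6.46×10⁻¹⁰ W
P_tot = 3.38×10⁻⁸ W → 10 log₁₀(P_tot / 10⁻³) = −44.7 dBm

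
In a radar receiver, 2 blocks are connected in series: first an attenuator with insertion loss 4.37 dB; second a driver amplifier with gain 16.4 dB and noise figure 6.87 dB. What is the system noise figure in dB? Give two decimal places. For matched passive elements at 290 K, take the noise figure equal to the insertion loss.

Convert to linear (a loss of L dB is a gain of −L dB): F_i = 10^(NF_i/10), G_i = 10^(G_i,dB/10)
  Stage 1: F_1 = 10^(4.37/10) = 2.735, G_1 = 10^(−4.37/10) = 0.3656
  Stage 2: F_2 = 10^(6.87/10) = 4.864, G_2 = 10^(16.4/10) = 43.65
Friis cascade:
  F = 2.735 + (4.864 − 1)/0.3656 = 13.30
NF = 10 log₁₀(13.30) = 11.24 dB

11.24 dB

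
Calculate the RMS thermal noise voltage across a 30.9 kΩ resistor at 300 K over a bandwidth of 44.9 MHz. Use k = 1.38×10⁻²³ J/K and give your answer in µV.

152 µV

V_n = √(4kTRB)
4kTRB = 4 × 1.38×10⁻²³ × 300 × 3.09×10⁴ × 4.49×10⁷ = 2.30×10⁻⁸ V²
V_n = √(2.30×10⁻⁸) = 1.52×10⁻⁴ V = 152 µV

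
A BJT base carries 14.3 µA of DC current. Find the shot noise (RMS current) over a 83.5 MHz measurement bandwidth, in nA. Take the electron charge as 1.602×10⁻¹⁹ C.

I_n = √(2qI·B)
2qI·B = 2 × 1.602×10⁻¹⁹ × 1.43×10⁻⁵ × 8.35×10⁷ = 3.83×10⁻¹⁶ A²
I_n = √(3.83×10⁻¹⁶) = 1.96×10⁻⁸ A = 19.6 nA

19.6 nA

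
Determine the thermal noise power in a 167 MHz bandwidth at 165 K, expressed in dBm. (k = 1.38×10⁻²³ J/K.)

P_n = kTB = 1.38×10⁻²³ × 165 × 1.67×10⁸ = 3.80×10⁻¹³ W
In dBm: 10 log₁₀(3.80×10⁻¹³ / 10⁻³) = −94.2 dBm

−94.2 dBm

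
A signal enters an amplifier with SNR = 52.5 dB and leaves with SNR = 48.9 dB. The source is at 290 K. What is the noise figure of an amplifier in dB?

3.6 dB

NF (dB) = SNR_in(dB) − SNR_out(dB) when the source is at T₀
NF = 52.5 − 48.9 = 3.6 dB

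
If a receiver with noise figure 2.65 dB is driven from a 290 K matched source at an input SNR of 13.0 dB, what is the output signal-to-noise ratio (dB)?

10.35 dB

By definition F = SNR_in/SNR_out, so in dB: SNR_out = SNR_in − NF
SNR_out = 13.0 − 2.65 = 10.35 dB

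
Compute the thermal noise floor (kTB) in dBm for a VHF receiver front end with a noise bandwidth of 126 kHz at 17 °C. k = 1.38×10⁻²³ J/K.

T = 17 °C + 273.15 = 290.15 K
P_n = kTB = 1.38×10⁻²³ × 290.15 × 1.26×10⁵ = 5.05×10⁻¹⁶ W
In dBm: 10 log₁₀(5.05×10⁻¹⁶ / 10⁻³) = −123.0 dBm

−123.0 dBm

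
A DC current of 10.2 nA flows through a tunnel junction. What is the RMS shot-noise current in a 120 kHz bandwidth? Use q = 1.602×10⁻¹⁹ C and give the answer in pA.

I_n = √(2qI·B)
2qI·B = 2 × 1.602×10⁻¹⁹ × 1.02×10⁻⁸ × 1.20×10⁵ = 3.92×10⁻²² A²
I_n = √(3.92×10⁻²²) = 1.98×10⁻¹¹ A = 19.8 pA

19.8 pA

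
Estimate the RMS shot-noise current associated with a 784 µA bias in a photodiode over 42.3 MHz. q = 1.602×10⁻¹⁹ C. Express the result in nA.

I_n = √(2qI·B)
2qI·B = 2 × 1.602×10⁻¹⁹ × 7.84×10⁻⁴ × 4.23×10⁷ = 1.06×10⁻¹⁴ A²
I_n = √(1.06×10⁻¹⁴) = 1.03×10⁻⁷ A = 103 nA

103 nA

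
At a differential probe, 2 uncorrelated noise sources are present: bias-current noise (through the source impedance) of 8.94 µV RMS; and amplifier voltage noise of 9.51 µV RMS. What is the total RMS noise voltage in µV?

Uncorrelated sources add in power (mean-square): V_tot = √(ΣV_i²)
V_tot = √[(8.94×10⁻⁶)² + (9.51×10⁻⁶)²] = 1.31×10⁻⁵ V = 13.1 µV

13.1 µV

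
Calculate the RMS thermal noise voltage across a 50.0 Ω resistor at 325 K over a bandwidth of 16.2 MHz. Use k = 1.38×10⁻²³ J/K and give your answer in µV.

3.81 µV

V_n = √(4kTRB)
4kTRB = 4 × 1.38×10⁻²³ × 325 × 5.00×10¹ × 1.62×10⁷ = 1.45×10⁻¹¹ V²
V_n = √(1.45×10⁻¹¹) = 3.81×10⁻⁶ V = 3.81 µV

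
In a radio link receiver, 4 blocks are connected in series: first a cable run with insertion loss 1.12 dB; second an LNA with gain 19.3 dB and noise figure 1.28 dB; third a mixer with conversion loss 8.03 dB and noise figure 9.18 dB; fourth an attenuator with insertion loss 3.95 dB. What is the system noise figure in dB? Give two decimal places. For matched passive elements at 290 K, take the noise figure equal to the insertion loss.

Convert to linear (a loss of L dB is a gain of −L dB): F_i = 10^(NF_i/10), G_i = 10^(G_i,dB/10)
  Stage 1: F_1 = 10^(1.12/10) = 1.294, G_1 = 10^(−1.12/10) = 0.7727
  Stage 2: F_2 = 10^(1.28/10) = 1.343, G_2 = 10^(19.3/10) = 85.11
  Stage 3: F_3 = 10^(9.18/10) = 8.279, G_3 = 10^(−8.03/10) = 0.1574
  Stage 4: F_4 = 10^(3.95/10) = 2.483, G_4 = 10^(−3.95/10) = 0.4027
Friis cascade:
  F = 1.294 + (1.343 − 1)/0.7727 + (8.279 − 1)/65.77 + (2.483 − 1)/10.35 = 1.992
NF = 10 log₁₀(1.992) = 2.99 dB

2.99 dB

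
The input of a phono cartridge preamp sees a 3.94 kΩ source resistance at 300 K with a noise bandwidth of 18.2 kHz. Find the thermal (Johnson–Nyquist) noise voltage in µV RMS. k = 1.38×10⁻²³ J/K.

1.09 µV

V_n = √(4kTRB)
4kTRB = 4 × 1.38×10⁻²³ × 300 × 3.94×10³ × 1.82×10⁴ = 1.19×10⁻¹² V²
V_n = √(1.19×10⁻¹²) = 1.09×10⁻⁶ V = 1.09 µV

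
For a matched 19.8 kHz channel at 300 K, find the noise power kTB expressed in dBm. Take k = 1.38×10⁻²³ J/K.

−130.9 dBm

P_n = kTB = 1.38×10⁻²³ × 300 × 1.98×10⁴ = 8.20×10⁻¹⁷ W
In dBm: 10 log₁₀(8.20×10⁻¹⁷ / 10⁻³) = −130.9 dBm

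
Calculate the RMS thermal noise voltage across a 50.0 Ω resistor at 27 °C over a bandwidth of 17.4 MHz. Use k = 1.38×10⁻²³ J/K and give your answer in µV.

3.80 µV

T = 27 °C + 273.15 = 300.15 K
V_n = √(4kTRB)
4kTRB = 4 × 1.38×10⁻²³ × 300.15 × 5.00×10¹ × 1.74×10⁷ = 1.44×10⁻¹¹ V²
V_n = √(1.44×10⁻¹¹) = 3.80×10⁻⁶ V = 3.80 µV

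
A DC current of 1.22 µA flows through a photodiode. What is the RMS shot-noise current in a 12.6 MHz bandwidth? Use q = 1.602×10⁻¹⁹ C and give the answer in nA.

I_n = √(2qI·B)
2qI·B = 2 × 1.602×10⁻¹⁹ × 1.22×10⁻⁶ × 1.26×10⁷ = 4.93×10⁻¹⁸ A²
I_n = √(4.93×10⁻¹⁸) = 2.22×10⁻⁹ A = 2.22 nA

2.22 nA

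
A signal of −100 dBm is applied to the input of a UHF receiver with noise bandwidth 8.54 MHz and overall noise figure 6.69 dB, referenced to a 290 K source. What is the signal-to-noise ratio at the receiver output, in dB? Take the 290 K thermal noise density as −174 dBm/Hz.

Noise floor: N = −174 + 10 log₁₀(B) + NF
10 log₁₀(8.54×10⁶) = 69.31 dB
N = −174 + 69.31 + 6.69 = −98.00 dBm
SNR = P_sig − N = −100 − (−98.00) = −2.00 dB → −2.0 dB

−2.0 dB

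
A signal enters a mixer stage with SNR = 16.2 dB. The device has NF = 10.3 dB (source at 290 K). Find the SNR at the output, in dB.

By definition F = SNR_in/SNR_out, so in dB: SNR_out = SNR_in − NF
SNR_out = 16.2 − 10.3 = 5.9 dB

5.9 dB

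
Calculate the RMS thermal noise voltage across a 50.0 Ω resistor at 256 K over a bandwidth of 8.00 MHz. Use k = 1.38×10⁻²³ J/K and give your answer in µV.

V_n = √(4kTRB)
4kTRB = 4 × 1.38×10⁻²³ × 256 × 5.00×10¹ × 8.00×10⁶ = 5.65×10⁻¹² V²
V_n = √(5.65×10⁻¹²) = 2.38×10⁻⁶ V = 2.38 µV

2.38 µV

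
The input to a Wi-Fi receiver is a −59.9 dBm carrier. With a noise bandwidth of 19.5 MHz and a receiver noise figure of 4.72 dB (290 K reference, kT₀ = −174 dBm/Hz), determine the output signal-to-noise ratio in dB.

Noise floor: N = −174 + 10 log₁₀(B) + NF
10 log₁₀(1.95×10⁷) = 72.9 dB
N = −174 + 72.9 + 4.72 = −96.38 dBm
SNR = P_sig − N = −59.9 − (−96.38) = 36.48 dB → 36.5 dB

36.5 dB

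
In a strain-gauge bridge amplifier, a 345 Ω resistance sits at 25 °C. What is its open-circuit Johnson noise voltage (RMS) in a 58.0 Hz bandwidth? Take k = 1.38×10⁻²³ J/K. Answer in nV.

T = 25 °C + 273.15 = 298.15 K
V_n = √(4kTRB)
4kTRB = 4 × 1.38×10⁻²³ × 298.15 × 3.45×10² × 5.80×10¹ = 3.29×10⁻¹⁶ V²
V_n = √(3.29×10⁻¹⁶) = 1.81×10⁻⁸ V = 18.1 nV

18.1 nV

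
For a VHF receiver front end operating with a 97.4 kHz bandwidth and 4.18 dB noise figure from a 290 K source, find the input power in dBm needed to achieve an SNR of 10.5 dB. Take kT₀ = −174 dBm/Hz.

Sensitivity = −174 + 10 log₁₀(B) + NF + SNR_min
= −174 + 49.89 + 4.18 + 10.5
= −109.43 dBm → −109.4 dBm

−109.4 dBm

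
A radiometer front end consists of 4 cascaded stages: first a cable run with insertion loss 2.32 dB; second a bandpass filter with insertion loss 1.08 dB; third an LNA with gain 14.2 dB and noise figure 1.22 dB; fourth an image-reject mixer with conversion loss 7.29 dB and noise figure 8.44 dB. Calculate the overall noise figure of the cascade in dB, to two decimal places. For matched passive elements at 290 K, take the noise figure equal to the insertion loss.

Convert to linear (a loss of L dB is a gain of −L dB): F_i = 10^(NF_i/10), G_i = 10^(G_i,dB/10)
  Stage 1: F_1 = 10^(2.32/10) = 1.706, G_1 = 10^(−2.32/10) = 0.5861
  Stage 2: F_2 = 10^(1.08/10) = 1.282, G_2 = 10^(−1.08/10) = 0.7798
  Stage 3: F_3 = 10^(1.22/10) = 1.324, G_3 = 10^(14.2/10) = 26.30
  Stage 4: F_4 = 10^(8.44/10) = 6.982, G_4 = 10^(−7.29/10) = 0.1866
Friis cascade:
  F = 1.706 + (1.282 − 1)/0.5861 + (1.324 − 1)/0.4571 + (6.982 − 1)/12.02 = 3.395
NF = 10 log₁₀(3.395) = 5.31 dB

5.31 dB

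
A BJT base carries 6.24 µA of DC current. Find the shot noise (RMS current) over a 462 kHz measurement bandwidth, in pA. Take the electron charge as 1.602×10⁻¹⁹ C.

961 pA

I_n = √(2qI·B)
2qI·B = 2 × 1.602×10⁻¹⁹ × 6.24×10⁻⁶ × 4.62×10⁵ = 9.24×10⁻¹⁹ A²
I_n = √(9.24×10⁻¹⁹) = 9.61×10⁻¹⁰ A = 961 pA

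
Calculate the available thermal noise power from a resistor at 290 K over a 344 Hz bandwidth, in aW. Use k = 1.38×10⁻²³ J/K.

1.38 aW

P_n = kTB = 1.38×10⁻²³ × 290 × 3.44×10² = 1.38×10⁻¹⁸ W = 1.38 aW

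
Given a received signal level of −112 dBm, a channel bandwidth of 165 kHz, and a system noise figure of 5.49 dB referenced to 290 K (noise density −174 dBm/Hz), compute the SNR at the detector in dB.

Noise floor: N = −174 + 10 log₁₀(B) + NF
10 log₁₀(1.65×10⁵) = 52.17 dB
N = −174 + 52.17 + 5.49 = −116.34 dBm
SNR = P_sig − N = −112 − (−116.34) = 4.34 dB → 4.3 dB

4.3 dB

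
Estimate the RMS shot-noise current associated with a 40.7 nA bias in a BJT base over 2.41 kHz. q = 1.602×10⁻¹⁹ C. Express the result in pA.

I_n = √(2qI·B)
2qI·B = 2 × 1.602×10⁻¹⁹ × 4.07×10⁻⁸ × 2.41×10³ = 3.14×10⁻²³ A²
I_n = √(3.14×10⁻²³) = 5.61×10⁻¹² A = 5.61 pA

5.61 pA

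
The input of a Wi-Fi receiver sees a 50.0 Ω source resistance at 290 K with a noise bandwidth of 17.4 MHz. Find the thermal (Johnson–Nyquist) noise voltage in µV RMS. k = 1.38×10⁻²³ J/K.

3.73 µV

V_n = √(4kTRB)
4kTRB = 4 × 1.38×10⁻²³ × 290 × 5.00×10¹ × 1.74×10⁷ = 1.39×10⁻¹¹ V²
V_n = √(1.39×10⁻¹¹) = 3.73×10⁻⁶ V = 3.73 µV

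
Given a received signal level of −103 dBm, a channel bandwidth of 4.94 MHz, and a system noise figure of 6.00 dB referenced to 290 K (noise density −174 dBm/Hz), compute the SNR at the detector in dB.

−1.9 dB

Noise floor: N = −174 + 10 log₁₀(B) + NF
10 log₁₀(4.94×10⁶) = 66.94 dB
N = −174 + 66.94 + 6.00 = −101.06 dBm
SNR = P_sig − N = −103 − (−101.06) = −1.94 dB → −1.9 dB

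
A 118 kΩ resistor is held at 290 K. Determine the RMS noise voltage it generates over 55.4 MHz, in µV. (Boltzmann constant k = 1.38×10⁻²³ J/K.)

V_n = √(4kTRB)
4kTRB = 4 × 1.38×10⁻²³ × 290 × 1.18×10⁵ × 5.54×10⁷ = 1.05×10⁻⁷ V²
V_n = √(1.05×10⁻⁷) = 3.23×10⁻⁴ V = 323 µV

323 µV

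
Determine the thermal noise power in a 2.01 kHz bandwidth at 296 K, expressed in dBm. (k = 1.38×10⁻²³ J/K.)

P_n = kTB = 1.38×10⁻²³ × 296 × 2.01×10³ = 8.21×10⁻¹⁸ W
In dBm: 10 log₁₀(8.21×10⁻¹⁸ / 10⁻³) = −140.9 dBm

−140.9 dBm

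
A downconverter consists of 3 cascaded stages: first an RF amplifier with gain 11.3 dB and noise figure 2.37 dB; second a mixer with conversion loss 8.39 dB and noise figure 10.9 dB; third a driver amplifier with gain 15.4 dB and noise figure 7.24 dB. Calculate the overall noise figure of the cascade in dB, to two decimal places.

Convert to linear (a loss of L dB is a gain of −L dB): F_i = 10^(NF_i/10), G_i = 10^(G_i,dB/10)
  Stage 1: F_1 = 10^(2.37/10) = 1.726, G_1 = 10^(11.3/10) = 13.49
  Stage 2: F_2 = 10^(10.9/10) = 12.30, G_2 = 10^(−8.39/10) = 0.1449
  Stage 3: F_3 = 10^(7.24/10) = 5.297, G_3 = 10^(15.4/10) = 34.67
Friis cascade:
  F = 1.726 + (12.30 − 1)/13.49 + (5.297 − 1)/1.954 = 4.762
NF = 10 log₁₀(4.762) = 6.78 dB

6.78 dB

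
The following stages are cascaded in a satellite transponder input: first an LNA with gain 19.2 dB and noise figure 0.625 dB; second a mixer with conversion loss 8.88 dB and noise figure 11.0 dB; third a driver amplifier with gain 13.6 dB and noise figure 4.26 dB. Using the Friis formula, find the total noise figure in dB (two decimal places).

Convert to linear (a loss of L dB is a gain of −L dB): F_i = 10^(NF_i/10), G_i = 10^(G_i,dB/10)
  Stage 1: F_1 = 10^(0.625/10) = 1.155, G_1 = 10^(19.2/10) = 83.18
  Stage 2: F_2 = 10^(11.0/10) = 12.59, G_2 = 10^(−8.88/10) = 0.1294
  Stage 3: F_3 = 10^(4.26/10) = 2.667, G_3 = 10^(13.6/10) = 22.91
Friis cascade:
  F = 1.155 + (12.59 − 1)/83.18 + (2.667 − 1)/10.76 = 1.449
NF = 10 log₁₀(1.449) = 1.61 dB

1.61 dB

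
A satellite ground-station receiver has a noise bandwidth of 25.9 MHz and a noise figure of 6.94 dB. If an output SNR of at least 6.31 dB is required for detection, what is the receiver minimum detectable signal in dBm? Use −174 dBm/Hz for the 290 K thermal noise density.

Sensitivity = −174 + 10 log₁₀(B) + NF + SNR_min
= −174 + 74.13 + 6.94 + 6.31
= −86.62 dBm → −86.6 dBm

−86.6 dBm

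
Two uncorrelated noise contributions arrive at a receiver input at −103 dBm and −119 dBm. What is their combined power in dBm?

Convert to linear, add, convert back:
P₁ = 5.01×10⁻¹⁴ W, P₂ = 1.26×10⁻¹⁵ W
P_tot = 5.14×10⁻¹⁴ W → 10 log₁₀(P_tot / 10⁻³) = −102.9 dBm

−102.9 dBm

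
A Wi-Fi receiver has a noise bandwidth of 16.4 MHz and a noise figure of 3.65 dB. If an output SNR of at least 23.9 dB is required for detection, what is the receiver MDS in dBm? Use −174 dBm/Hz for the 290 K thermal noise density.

−74.3 dBm

Sensitivity = −174 + 10 log₁₀(B) + NF + SNR_min
= −174 + 72.15 + 3.65 + 23.9
= −74.30 dBm → −74.3 dBm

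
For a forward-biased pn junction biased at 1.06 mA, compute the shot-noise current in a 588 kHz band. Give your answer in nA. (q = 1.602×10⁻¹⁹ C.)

14.1 nA

I_n = √(2qI·B)
2qI·B = 2 × 1.602×10⁻¹⁹ × 1.06×10⁻³ × 5.88×10⁵ = 2.00×10⁻¹⁶ A²
I_n = √(2.00×10⁻¹⁶) = 1.41×10⁻⁸ A = 14.1 nA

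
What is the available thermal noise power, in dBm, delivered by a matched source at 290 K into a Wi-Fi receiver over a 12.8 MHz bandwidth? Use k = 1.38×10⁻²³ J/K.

−102.9 dBm

P_n = kTB = 1.38×10⁻²³ × 290 × 1.28×10⁷ = 5.12×10⁻¹⁴ W
In dBm: 10 log₁₀(5.12×10⁻¹⁴ / 10⁻³) = −102.9 dBm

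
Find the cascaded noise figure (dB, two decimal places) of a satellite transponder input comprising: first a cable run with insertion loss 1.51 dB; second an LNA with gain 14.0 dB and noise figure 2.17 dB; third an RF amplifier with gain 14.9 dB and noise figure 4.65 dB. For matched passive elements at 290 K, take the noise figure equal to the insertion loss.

3.88 dB

Convert to linear (a loss of L dB is a gain of −L dB): F_i = 10^(NF_i/10), G_i = 10^(G_i,dB/10)
  Stage 1: F_1 = 10^(1.51/10) = 1.416, G_1 = 10^(−1.51/10) = 0.7063
  Stage 2: F_2 = 10^(2.17/10) = 1.648, G_2 = 10^(14.0/10) = 25.12
  Stage 3: F_3 = 10^(4.65/10) = 2.917, G_3 = 10^(14.9/10) = 30.90
Friis cascade:
  F = 1.416 + (1.648 − 1)/0.7063 + (2.917 − 1)/17.74 = 2.442
NF = 10 log₁₀(2.442) = 3.88 dB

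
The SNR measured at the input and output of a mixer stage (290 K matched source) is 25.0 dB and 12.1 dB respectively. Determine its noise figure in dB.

12.9 dB

NF (dB) = SNR_in(dB) − SNR_out(dB) when the source is at T₀
NF = 25.0 − 12.1 = 12.9 dB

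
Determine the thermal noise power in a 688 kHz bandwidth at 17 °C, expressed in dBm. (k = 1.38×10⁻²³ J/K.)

−115.6 dBm

T = 17 °C + 273.15 = 290.15 K
P_n = kTB = 1.38×10⁻²³ × 290.15 × 6.88×10⁵ = 2.75×10⁻¹⁵ W
In dBm: 10 log₁₀(2.75×10⁻¹⁵ / 10⁻³) = −115.6 dBm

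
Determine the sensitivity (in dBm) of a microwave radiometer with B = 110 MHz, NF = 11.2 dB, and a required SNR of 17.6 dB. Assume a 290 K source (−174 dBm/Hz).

−64.8 dBm

Sensitivity = −174 + 10 log₁₀(B) + NF + SNR_min
= −174 + 80.41 + 11.2 + 17.6
= −64.79 dBm → −64.8 dBm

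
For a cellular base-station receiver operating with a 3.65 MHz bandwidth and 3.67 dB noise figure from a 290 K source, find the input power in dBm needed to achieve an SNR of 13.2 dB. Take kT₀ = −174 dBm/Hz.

−91.5 dBm

Sensitivity = −174 + 10 log₁₀(B) + NF + SNR_min
= −174 + 65.62 + 3.67 + 13.2
= −91.51 dBm → −91.5 dBm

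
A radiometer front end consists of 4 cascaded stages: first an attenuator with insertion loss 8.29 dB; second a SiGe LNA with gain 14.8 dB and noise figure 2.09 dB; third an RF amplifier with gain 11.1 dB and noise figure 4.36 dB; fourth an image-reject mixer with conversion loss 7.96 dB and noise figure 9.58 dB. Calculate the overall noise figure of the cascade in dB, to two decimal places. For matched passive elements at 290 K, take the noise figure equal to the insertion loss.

Convert to linear (a loss of L dB is a gain of −L dB): F_i = 10^(NF_i/10), G_i = 10^(G_i,dB/10)
  Stage 1: F_1 = 10^(8.29/10) = 6.745, G_1 = 10^(−8.29/10) = 0.1483
  Stage 2: F_2 = 10^(2.09/10) = 1.618, G_2 = 10^(14.8/10) = 30.20
  Stage 3: F_3 = 10^(4.36/10) = 2.729, G_3 = 10^(11.1/10) = 12.88
  Stage 4: F_4 = 10^(9.58/10) = 9.078, G_4 = 10^(−7.96/10) = 0.1600
Friis cascade:
  F = 6.745 + (1.618 − 1)/0.1483 + (2.729 − 1)/4.477 + (9.078 − 1)/57.68 = 11.44
NF = 10 log₁₀(11.44) = 10.58 dB

10.58 dB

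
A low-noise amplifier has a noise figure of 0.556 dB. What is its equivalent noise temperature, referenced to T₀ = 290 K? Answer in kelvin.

39.6 K

F = 10^(0.556/10) = 1.13658
T_e = (F − 1)·T₀ = (1.13658 − 1) × 290 = 39.6 K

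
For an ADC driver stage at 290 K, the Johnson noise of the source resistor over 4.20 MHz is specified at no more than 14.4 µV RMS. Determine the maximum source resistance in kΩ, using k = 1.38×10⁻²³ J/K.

Johnson–Nyquist: V_n = √(4kTRB) ⇒ R = V_n² / (4kTB)
4kTB = 4 × 1.38×10⁻²³ × 290 × 4.20×10⁶ = 6.72×10⁻¹⁴
R = (1.44×10⁻⁵)² / 6.72×10⁻¹⁴ = 3.08×10³ Ω = 3.08 kΩ

3.08 kΩ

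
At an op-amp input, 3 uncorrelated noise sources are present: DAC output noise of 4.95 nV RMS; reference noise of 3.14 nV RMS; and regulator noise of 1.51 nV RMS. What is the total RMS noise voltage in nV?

6.05 nV

Uncorrelated sources add in power (mean-square): V_tot = √(ΣV_i²)
V_tot = √[(4.95×10⁻⁹)² + (3.14×10⁻⁹)² + (1.51×10⁻⁹)²] = 6.05×10⁻⁹ V = 6.05 nV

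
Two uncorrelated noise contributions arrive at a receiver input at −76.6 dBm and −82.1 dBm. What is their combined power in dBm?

Convert to linear, add, convert back:
P₁ = 2.19×10⁻¹¹ W, P₂ = 6.17×10⁻¹² W
P_tot = 2.80×10⁻¹¹ W → 10 log₁₀(P_tot / 10⁻³) = −75.5 dBm

−75.5 dBm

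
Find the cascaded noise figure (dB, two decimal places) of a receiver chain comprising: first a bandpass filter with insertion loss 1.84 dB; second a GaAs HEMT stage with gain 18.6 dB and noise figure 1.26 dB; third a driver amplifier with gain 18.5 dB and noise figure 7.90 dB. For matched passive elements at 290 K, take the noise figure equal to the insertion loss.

3.33 dB

Convert to linear (a loss of L dB is a gain of −L dB): F_i = 10^(NF_i/10), G_i = 10^(G_i,dB/10)
  Stage 1: F_1 = 10^(1.84/10) = 1.528, G_1 = 10^(−1.84/10) = 0.6546
  Stage 2: F_2 = 10^(1.26/10) = 1.337, G_2 = 10^(18.6/10) = 72.44
  Stage 3: F_3 = 10^(7.90/10) = 6.166, G_3 = 10^(18.5/10) = 70.79
Friis cascade:
  F = 1.528 + (1.337 − 1)/0.6546 + (6.166 − 1)/47.42 = 2.151
NF = 10 log₁₀(2.151) = 3.33 dB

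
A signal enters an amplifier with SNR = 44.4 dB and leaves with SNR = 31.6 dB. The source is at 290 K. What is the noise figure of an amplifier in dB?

NF (dB) = SNR_in(dB) − SNR_out(dB) when the source is at T₀
NF = 44.4 − 31.6 = 12.8 dB

12.8 dB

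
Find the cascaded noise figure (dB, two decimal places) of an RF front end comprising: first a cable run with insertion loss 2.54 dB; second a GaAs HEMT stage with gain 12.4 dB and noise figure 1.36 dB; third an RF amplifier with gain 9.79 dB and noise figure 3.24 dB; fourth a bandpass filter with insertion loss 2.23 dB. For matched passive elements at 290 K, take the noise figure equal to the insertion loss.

4.11 dB

Convert to linear (a loss of L dB is a gain of −L dB): F_i = 10^(NF_i/10), G_i = 10^(G_i,dB/10)
  Stage 1: F_1 = 10^(2.54/10) = 1.795, G_1 = 10^(−2.54/10) = 0.5572
  Stage 2: F_2 = 10^(1.36/10) = 1.368, G_2 = 10^(12.4/10) = 17.38
  Stage 3: F_3 = 10^(3.24/10) = 2.109, G_3 = 10^(9.79/10) = 9.528
  Stage 4: F_4 = 10^(2.23/10) = 1.671, G_4 = 10^(−2.23/10) = 0.5984
Friis cascade:
  F = 1.795 + (1.368 − 1)/0.5572 + (2.109 − 1)/9.683 + (1.671 − 1)/92.26 = 2.576
NF = 10 log₁₀(2.576) = 4.11 dB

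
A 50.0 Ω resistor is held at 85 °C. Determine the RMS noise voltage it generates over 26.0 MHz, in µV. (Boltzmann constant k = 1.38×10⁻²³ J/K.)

T = 85 °C + 273.15 = 358.15 K
V_n = √(4kTRB)
4kTRB = 4 × 1.38×10⁻²³ × 358.15 × 5.00×10¹ × 2.60×10⁷ = 2.57×10⁻¹¹ V²
V_n = √(2.57×10⁻¹¹) = 5.07×10⁻⁶ V = 5.07 µV

5.07 µV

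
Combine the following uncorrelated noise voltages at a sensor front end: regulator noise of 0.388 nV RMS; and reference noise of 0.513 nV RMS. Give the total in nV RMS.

Uncorrelated sources add in power (mean-square): V_tot = √(ΣV_i²)
V_tot = √[(3.88×10⁻¹⁰)² + (5.13×10⁻¹⁰)²] = 6.43×10⁻¹⁰ V = 0.643 nV

0.643 nV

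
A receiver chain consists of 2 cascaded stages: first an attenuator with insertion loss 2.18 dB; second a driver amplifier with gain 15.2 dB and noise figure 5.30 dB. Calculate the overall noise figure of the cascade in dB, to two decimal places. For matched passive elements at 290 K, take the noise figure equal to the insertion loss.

7.48 dB

Convert to linear (a loss of L dB is a gain of −L dB): F_i = 10^(NF_i/10), G_i = 10^(G_i,dB/10)
  Stage 1: F_1 = 10^(2.18/10) = 1.652, G_1 = 10^(−2.18/10) = 0.6053
  Stage 2: F_2 = 10^(5.30/10) = 3.388, G_2 = 10^(15.2/10) = 33.11
Friis cascade:
  F = 1.652 + (3.388 − 1)/0.6053 = 5.598
NF = 10 log₁₀(5.598) = 7.48 dB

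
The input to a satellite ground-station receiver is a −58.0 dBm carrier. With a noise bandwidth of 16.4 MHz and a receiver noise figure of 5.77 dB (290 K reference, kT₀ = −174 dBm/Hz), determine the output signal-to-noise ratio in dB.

38.1 dB

Noise floor: N = −174 + 10 log₁₀(B) + NF
10 log₁₀(1.64×10⁷) = 72.15 dB
N = −174 + 72.15 + 5.77 = −96.08 dBm
SNR = P_sig − N = −58.0 − (−96.08) = 38.08 dB → 38.1 dB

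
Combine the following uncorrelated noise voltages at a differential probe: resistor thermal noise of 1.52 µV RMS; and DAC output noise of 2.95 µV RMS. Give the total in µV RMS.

3.32 µV

Uncorrelated sources add in power (mean-square): V_tot = √(ΣV_i²)
V_tot = √[(1.52×10⁻⁶)² + (2.95×10⁻⁶)²] = 3.32×10⁻⁶ V = 3.32 µV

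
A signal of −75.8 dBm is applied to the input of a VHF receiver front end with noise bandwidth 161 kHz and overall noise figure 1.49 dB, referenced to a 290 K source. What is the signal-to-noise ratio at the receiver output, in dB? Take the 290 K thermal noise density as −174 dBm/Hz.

Noise floor: N = −174 + 10 log₁₀(B) + NF
10 log₁₀(1.61×10⁵) = 52.07 dB
N = −174 + 52.07 + 1.49 = −120.44 dBm
SNR = P_sig − N = −75.8 − (−120.44) = 44.64 dB → 44.6 dB

44.6 dB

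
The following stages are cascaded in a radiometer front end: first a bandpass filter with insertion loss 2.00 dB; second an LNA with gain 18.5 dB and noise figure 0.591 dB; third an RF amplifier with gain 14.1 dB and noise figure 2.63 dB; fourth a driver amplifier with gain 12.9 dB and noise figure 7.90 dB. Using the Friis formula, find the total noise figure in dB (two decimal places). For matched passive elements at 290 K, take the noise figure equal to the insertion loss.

Convert to linear (a loss of L dB is a gain of −L dB): F_i = 10^(NF_i/10), G_i = 10^(G_i,dB/10)
  Stage 1: F_1 = 10^(2.00/10) = 1.585, G_1 = 10^(−2.00/10) = 0.6310
  Stage 2: F_2 = 10^(0.591/10) = 1.146, G_2 = 10^(18.5/10) = 70.79
  Stage 3: F_3 = 10^(2.63/10) = 1.832, G_3 = 10^(14.1/10) = 25.70
  Stage 4: F_4 = 10^(7.90/10) = 6.166, G_4 = 10^(12.9/10) = 19.50
Friis cascade:
  F = 1.585 + (1.146 − 1)/0.6310 + (1.832 − 1)/44.67 + (6.166 − 1)/1148 = 1.839
NF = 10 log₁₀(1.839) = 2.65 dB

2.65 dB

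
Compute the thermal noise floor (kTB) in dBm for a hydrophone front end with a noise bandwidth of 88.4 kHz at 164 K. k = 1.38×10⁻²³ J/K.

−127.0 dBm

P_n = kTB = 1.38×10⁻²³ × 164 × 8.84×10⁴ = 2.00×10⁻¹⁶ W
In dBm: 10 log₁₀(2.00×10⁻¹⁶ / 10⁻³) = −127.0 dBm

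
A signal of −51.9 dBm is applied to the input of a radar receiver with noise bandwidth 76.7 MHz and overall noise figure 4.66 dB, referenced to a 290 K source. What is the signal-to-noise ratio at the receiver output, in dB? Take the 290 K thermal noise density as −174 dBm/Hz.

Noise floor: N = −174 + 10 log₁₀(B) + NF
10 log₁₀(7.67×10⁷) = 78.85 dB
N = −174 + 78.85 + 4.66 = −90.49 dBm
SNR = P_sig − N = −51.9 − (−90.49) = 38.59 dB → 38.6 dB

38.6 dB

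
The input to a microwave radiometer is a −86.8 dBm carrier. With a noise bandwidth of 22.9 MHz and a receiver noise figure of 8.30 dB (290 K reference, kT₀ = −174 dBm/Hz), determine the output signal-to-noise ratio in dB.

Noise floor: N = −174 + 10 log₁₀(B) + NF
10 log₁₀(2.29×10⁷) = 73.6 dB
N = −174 + 73.6 + 8.30 = −92.10 dBm
SNR = P_sig − N = −86.8 − (−92.10) = 5.30 dB → 5.3 dB

5.3 dB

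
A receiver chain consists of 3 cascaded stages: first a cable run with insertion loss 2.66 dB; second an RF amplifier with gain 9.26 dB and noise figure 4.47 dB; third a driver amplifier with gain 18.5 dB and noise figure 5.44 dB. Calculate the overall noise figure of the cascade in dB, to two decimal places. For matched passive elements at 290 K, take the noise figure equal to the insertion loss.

7.57 dB

Convert to linear (a loss of L dB is a gain of −L dB): F_i = 10^(NF_i/10), G_i = 10^(G_i,dB/10)
  Stage 1: F_1 = 10^(2.66/10) = 1.845, G_1 = 10^(−2.66/10) = 0.5420
  Stage 2: F_2 = 10^(4.47/10) = 2.799, G_2 = 10^(9.26/10) = 8.433
  Stage 3: F_3 = 10^(5.44/10) = 3.499, G_3 = 10^(18.5/10) = 70.79
Friis cascade:
  F = 1.845 + (2.799 − 1)/0.5420 + (3.499 − 1)/4.571 = 5.711
NF = 10 log₁₀(5.711) = 7.57 dB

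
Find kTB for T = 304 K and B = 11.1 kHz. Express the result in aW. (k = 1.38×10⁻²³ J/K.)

46.6 aW

P_n = kTB = 1.38×10⁻²³ × 304 × 1.11×10⁴ = 4.66×10⁻¹⁷ W = 46.6 aW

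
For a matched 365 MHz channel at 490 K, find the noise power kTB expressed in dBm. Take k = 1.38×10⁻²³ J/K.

−86.1 dBm

P_n = kTB = 1.38×10⁻²³ × 490 × 3.65×10⁸ = 2.47×10⁻¹² W
In dBm: 10 log₁₀(2.47×10⁻¹² / 10⁻³) = −86.1 dBm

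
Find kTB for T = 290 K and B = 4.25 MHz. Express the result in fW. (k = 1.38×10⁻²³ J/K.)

17.0 fW

P_n = kTB = 1.38×10⁻²³ × 290 × 4.25×10⁶ = 1.70×10⁻¹⁴ W = 17.0 fW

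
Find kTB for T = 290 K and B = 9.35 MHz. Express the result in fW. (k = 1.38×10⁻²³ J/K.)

P_n = kTB = 1.38×10⁻²³ × 290 × 9.35×10⁶ = 3.74×10⁻¹⁴ W = 37.4 fW

37.4 fW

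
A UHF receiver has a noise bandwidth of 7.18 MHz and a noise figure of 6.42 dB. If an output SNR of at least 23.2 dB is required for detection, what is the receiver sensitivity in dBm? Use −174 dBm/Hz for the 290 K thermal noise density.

Sensitivity = −174 + 10 log₁₀(B) + NF + SNR_min
= −174 + 68.56 + 6.42 + 23.2
= −75.82 dBm → −75.8 dBm

−75.8 dBm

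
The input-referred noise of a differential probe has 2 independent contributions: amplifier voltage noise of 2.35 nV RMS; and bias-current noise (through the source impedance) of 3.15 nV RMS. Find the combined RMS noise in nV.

3.93 nV

Uncorrelated sources add in power (mean-square): V_tot = √(ΣV_i²)
V_tot = √[(2.35×10⁻⁹)² + (3.15×10⁻⁹)²] = 3.93×10⁻⁹ V = 3.93 nV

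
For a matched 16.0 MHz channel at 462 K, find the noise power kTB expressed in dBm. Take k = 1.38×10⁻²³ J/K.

P_n = kTB = 1.38×10⁻²³ × 462 × 1.60×10⁷ = 1.02×10⁻¹³ W
In dBm: 10 log₁₀(1.02×10⁻¹³ / 10⁻³) = −99.9 dBm

−99.9 dBm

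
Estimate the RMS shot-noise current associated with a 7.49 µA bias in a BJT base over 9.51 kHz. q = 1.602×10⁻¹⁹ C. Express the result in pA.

151 pA

I_n = √(2qI·B)
2qI·B = 2 × 1.602×10⁻¹⁹ × 7.49×10⁻⁶ × 9.51×10³ = 2.28×10⁻²⁰ A²
I_n = √(2.28×10⁻²⁰) = 1.51×10⁻¹⁰ A = 151 pA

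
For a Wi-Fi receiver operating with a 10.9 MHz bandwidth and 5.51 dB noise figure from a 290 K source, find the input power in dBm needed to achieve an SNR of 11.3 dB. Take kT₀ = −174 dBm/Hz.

Sensitivity = −174 + 10 log₁₀(B) + NF + SNR_min
= −174 + 70.37 + 5.51 + 11.3
= −86.82 dBm → −86.8 dBm

−86.8 dBm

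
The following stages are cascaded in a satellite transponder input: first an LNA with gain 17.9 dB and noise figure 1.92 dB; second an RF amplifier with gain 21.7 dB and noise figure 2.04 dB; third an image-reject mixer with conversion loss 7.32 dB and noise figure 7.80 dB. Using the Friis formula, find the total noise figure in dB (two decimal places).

1.95 dB

Convert to linear (a loss of L dB is a gain of −L dB): F_i = 10^(NF_i/10), G_i = 10^(G_i,dB/10)
  Stage 1: F_1 = 10^(1.92/10) = 1.556, G_1 = 10^(17.9/10) = 61.66
  Stage 2: F_2 = 10^(2.04/10) = 1.600, G_2 = 10^(21.7/10) = 147.9
  Stage 3: F_3 = 10^(7.80/10) = 6.026, G_3 = 10^(−7.32/10) = 0.1854
Friis cascade:
  F = 1.556 + (1.600 − 1)/61.66 + (6.026 − 1)/9120 = 1.566
NF = 10 log₁₀(1.566) = 1.95 dB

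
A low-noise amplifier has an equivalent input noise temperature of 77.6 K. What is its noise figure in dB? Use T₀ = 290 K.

1.03 dB

F = 1 + T_e/T₀ = 1 + 77.6/290 = 1.26759
NF = 10 log₁₀(1.26759) = 1.03 dB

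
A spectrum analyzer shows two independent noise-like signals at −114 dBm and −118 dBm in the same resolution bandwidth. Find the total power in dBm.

−112.5 dBm

Convert to linear, add, convert back:
P₁ = 3.98×10⁻¹⁵ W, P₂ = 1.58×10⁻¹⁵ W
P_tot = 5.57×10⁻¹⁵ W → 10 log₁₀(P_tot / 10⁻³) = −112.5 dBm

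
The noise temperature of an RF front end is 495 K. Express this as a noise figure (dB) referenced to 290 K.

F = 1 + T_e/T₀ = 1 + 495/290 = 2.7069
NF = 10 log₁₀(2.7069) = 4.32 dB

4.32 dB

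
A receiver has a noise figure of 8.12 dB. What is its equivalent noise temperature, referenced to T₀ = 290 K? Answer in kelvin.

1591 K

F = 10^(8.12/10) = 6.48634
T_e = (F − 1)·T₀ = (6.48634 − 1) × 290 = 1591 K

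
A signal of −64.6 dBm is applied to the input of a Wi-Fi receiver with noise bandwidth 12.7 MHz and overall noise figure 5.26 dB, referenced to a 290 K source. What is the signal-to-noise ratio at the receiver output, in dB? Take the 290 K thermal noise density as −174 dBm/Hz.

Noise floor: N = −174 + 10 log₁₀(B) + NF
10 log₁₀(1.27×10⁷) = 71.04 dB
N = −174 + 71.04 + 5.26 = −97.70 dBm
SNR = P_sig − N = −64.6 − (−97.70) = 33.10 dB → 33.1 dB

33.1 dB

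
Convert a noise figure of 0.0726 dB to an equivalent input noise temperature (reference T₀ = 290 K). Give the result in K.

4.89 K

F = 10^(0.0726/10) = 1.01686
T_e = (F − 1)·T₀ = (1.01686 − 1) × 290 = 4.89 K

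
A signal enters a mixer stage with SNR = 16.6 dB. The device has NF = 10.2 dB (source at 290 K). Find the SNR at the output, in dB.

By definition F = SNR_in/SNR_out, so in dB: SNR_out = SNR_in − NF
SNR_out = 16.6 − 10.2 = 6.4 dB

6.4 dB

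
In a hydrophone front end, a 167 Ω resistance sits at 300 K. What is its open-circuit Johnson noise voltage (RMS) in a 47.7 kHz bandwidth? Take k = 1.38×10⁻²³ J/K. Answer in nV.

363 nV

V_n = √(4kTRB)
4kTRB = 4 × 1.38×10⁻²³ × 300 × 1.67×10² × 4.77×10⁴ = 1.32×10⁻¹³ V²
V_n = √(1.32×10⁻¹³) = 3.63×10⁻⁷ V = 363 nV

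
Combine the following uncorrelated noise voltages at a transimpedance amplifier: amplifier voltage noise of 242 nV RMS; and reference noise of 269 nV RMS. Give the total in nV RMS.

Uncorrelated sources add in power (mean-square): V_tot = √(ΣV_i²)
V_tot = √[(2.42×10⁻⁷)² + (2.69×10⁻⁷)²] = 3.62×10⁻⁷ V = 362 nV

362 nV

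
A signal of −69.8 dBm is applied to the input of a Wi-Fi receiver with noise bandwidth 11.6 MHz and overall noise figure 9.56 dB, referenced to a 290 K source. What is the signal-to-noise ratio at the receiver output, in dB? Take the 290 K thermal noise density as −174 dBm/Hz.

24.0 dB

Noise floor: N = −174 + 10 log₁₀(B) + NF
10 log₁₀(1.16×10⁷) = 70.64 dB
N = −174 + 70.64 + 9.56 = −93.80 dBm
SNR = P_sig − N = −69.8 − (−93.80) = 24.00 dB → 24.0 dB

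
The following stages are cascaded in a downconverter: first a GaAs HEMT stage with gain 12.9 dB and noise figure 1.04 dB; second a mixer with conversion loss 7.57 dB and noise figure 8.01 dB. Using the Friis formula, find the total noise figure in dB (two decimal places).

Convert to linear (a loss of L dB is a gain of −L dB): F_i = 10^(NF_i/10), G_i = 10^(G_i,dB/10)
  Stage 1: F_1 = 10^(1.04/10) = 1.271, G_1 = 10^(12.9/10) = 19.50
  Stage 2: F_2 = 10^(8.01/10) = 6.324, G_2 = 10^(−7.57/10) = 0.1750
Friis cascade:
  F = 1.271 + (6.324 − 1)/19.50 = 1.544
NF = 10 log₁₀(1.544) = 1.89 dB

1.89 dB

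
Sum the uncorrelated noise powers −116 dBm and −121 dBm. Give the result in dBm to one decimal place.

Convert to linear, add, convert back:
P₁ = 2.51×10⁻¹⁵ W, P₂ = 7.94×10⁻¹⁶ W
P_tot = 3.31×10⁻¹⁵ W → 10 log₁₀(P_tot / 10⁻³) = −114.8 dBm

−114.8 dBm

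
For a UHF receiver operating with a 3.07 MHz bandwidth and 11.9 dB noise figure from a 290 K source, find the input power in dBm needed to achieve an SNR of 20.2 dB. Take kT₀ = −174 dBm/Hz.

Sensitivity = −174 + 10 log₁₀(B) + NF + SNR_min
= −174 + 64.87 + 11.9 + 20.2
= −77.03 dBm → −77.0 dBm

−77.0 dBm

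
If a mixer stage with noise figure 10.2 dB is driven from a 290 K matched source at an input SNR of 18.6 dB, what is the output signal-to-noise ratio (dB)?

By definition F = SNR_in/SNR_out, so in dB: SNR_out = SNR_in − NF
SNR_out = 18.6 − 10.2 = 8.4 dB

8.4 dB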